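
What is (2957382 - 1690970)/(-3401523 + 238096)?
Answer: -1266412/3163427 ≈ -0.40033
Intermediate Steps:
(2957382 - 1690970)/(-3401523 + 238096) = 1266412/(-3163427) = 1266412*(-1/3163427) = -1266412/3163427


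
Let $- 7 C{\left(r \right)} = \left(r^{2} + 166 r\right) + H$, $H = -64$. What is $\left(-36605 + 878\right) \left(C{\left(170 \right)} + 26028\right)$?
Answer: $- \frac{4470876780}{7} \approx -6.387 \cdot 10^{8}$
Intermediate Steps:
$C{\left(r \right)} = \frac{64}{7} - \frac{166 r}{7} - \frac{r^{2}}{7}$ ($C{\left(r \right)} = - \frac{\left(r^{2} + 166 r\right) - 64}{7} = - \frac{-64 + r^{2} + 166 r}{7} = \frac{64}{7} - \frac{166 r}{7} - \frac{r^{2}}{7}$)
$\left(-36605 + 878\right) \left(C{\left(170 \right)} + 26028\right) = \left(-36605 + 878\right) \left(\left(\frac{64}{7} - \frac{28220}{7} - \frac{170^{2}}{7}\right) + 26028\right) = - 35727 \left(\left(\frac{64}{7} - \frac{28220}{7} - \frac{28900}{7}\right) + 26028\right) = - 35727 \left(- \frac{57056}{7} + 26028\right) = \left(-35727\right) \frac{125140}{7} = - \frac{4470876780}{7}$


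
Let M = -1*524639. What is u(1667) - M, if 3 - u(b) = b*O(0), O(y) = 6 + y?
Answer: 514640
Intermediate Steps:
M = -524639
u(b) = 3 - 6*b (u(b) = 3 - b*(6 + 0) = 3 - b*6 = 3 - 6*b)
u(1667) - M = (3 - 6*1667) - 1*(-524639) = (3 - 10002) + 524639 = -9999 + 524639 = 514640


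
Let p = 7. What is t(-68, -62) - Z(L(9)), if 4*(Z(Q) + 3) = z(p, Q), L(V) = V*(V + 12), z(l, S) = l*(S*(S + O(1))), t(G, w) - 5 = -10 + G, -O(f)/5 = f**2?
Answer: -60928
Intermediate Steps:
O(f) = -5*f**2
t(G, w) = -5 + G (t(G, w) = 5 + (-10 + G) = -5 + G)
z(l, S) = S*l*(-5 + S) (z(l, S) = l*(S*(S - 5*1**2)) = l*(S*(S - 5*1)) = l*(S*(S - 5)) = l*(S*(-5 + S)) = S*l*(-5 + S))
L(V) = V*(12 + V)
Z(Q) = -3 + 7*Q*(-5 + Q)/4 (Z(Q) = -3 + (Q*7*(-5 + Q))/4 = -3 + (7*Q*(-5 + Q))/4 = -3 + 7*Q*(-5 + Q)/4)
t(-68, -62) - Z(L(9)) = (-5 - 68) - (-3 + 7*(9*(12 + 9))*(-5 + 9*(12 + 9))/4) = -73 - (-3 + 7*(9*21)*(-5 + 9*21)/4) = -73 - (-3 + (7/4)*189*(-5 + 189)) = -73 - (-3 + (7/4)*189*184) = -73 - (-3 + 60858) = -73 - 1*60855 = -73 - 60855 = -60928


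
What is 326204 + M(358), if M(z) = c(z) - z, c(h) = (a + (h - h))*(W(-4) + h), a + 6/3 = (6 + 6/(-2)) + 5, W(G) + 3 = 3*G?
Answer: 327904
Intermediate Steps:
W(G) = -3 + 3*G
a = 6 (a = -2 + ((6 + 6/(-2)) + 5) = -2 + ((6 + 6*(-1/2)) + 5) = -2 + ((6 - 3) + 5) = -2 + (3 + 5) = -2 + 8 = 6)
c(h) = -90 + 6*h (c(h) = (6 + (h - h))*((-3 + 3*(-4)) + h) = (6 + 0)*((-3 - 12) + h) = 6*(-15 + h) = -90 + 6*h)
M(z) = -90 + 5*z (M(z) = (-90 + 6*z) - z = -90 + 5*z)
326204 + M(358) = 326204 + (-90 + 5*358) = 326204 + (-90 + 1790) = 326204 + 1700 = 327904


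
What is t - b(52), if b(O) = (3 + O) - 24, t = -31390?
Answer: -31421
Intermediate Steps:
b(O) = -21 + O
t - b(52) = -31390 - (-21 + 52) = -31390 - 1*31 = -31390 - 31 = -31421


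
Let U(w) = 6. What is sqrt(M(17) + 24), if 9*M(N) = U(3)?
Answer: sqrt(222)/3 ≈ 4.9666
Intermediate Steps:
M(N) = 2/3 (M(N) = (1/9)*6 = 2/3)
sqrt(M(17) + 24) = sqrt(2/3 + 24) = sqrt(74/3) = sqrt(222)/3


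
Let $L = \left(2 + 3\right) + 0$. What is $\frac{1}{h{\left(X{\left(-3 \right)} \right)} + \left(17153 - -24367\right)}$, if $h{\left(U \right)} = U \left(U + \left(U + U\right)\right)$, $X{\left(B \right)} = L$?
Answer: $\frac{1}{41595} \approx 2.4041 \cdot 10^{-5}$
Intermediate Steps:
$L = 5$ ($L = 5 + 0 = 5$)
$X{\left(B \right)} = 5$
$h{\left(U \right)} = 3 U^{2}$ ($h{\left(U \right)} = U \left(U + 2 U\right) = U 3 U = 3 U^{2}$)
$\frac{1}{h{\left(X{\left(-3 \right)} \right)} + \left(17153 - -24367\right)} = \frac{1}{3 \cdot 5^{2} + \left(17153 - -24367\right)} = \frac{1}{3 \cdot 25 + \left(17153 + 24367\right)} = \frac{1}{75 + 41520} = \frac{1}{41595}$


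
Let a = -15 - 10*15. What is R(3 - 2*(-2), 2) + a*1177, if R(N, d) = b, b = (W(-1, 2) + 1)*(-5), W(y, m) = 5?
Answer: -194235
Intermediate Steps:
a = -165 (a = -15 - 150 = -165)
b = -30 (b = (5 + 1)*(-5) = 6*(-5) = -30)
R(N, d) = -30
R(3 - 2*(-2), 2) + a*1177 = -30 - 165*1177 = -30 - 194205 = -194235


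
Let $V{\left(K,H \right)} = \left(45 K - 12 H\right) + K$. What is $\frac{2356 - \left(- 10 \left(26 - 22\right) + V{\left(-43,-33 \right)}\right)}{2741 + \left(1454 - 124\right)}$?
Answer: $\frac{1326}{1357} \approx 0.97716$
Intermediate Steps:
$V{\left(K,H \right)} = - 12 H + 46 K$ ($V{\left(K,H \right)} = \left(- 12 H + 45 K\right) + K = - 12 H + 46 K$)
$\frac{2356 - \left(- 10 \left(26 - 22\right) + V{\left(-43,-33 \right)}\right)}{2741 + \left(1454 - 124\right)} = \frac{2356 - \left(-1978 + 396 - 10 \left(26 - 22\right)\right)}{2741 + \left(1454 - 124\right)} = \frac{2356 + \left(10 \cdot 4 - \left(396 - 1978\right)\right)}{2741 + \left(1454 - 124\right)} = \frac{2356 + \left(40 - -1582\right)}{2741 + 1330} = \frac{2356 + \left(40 + 1582\right)}{4071} = \left(2356 + 1622\right) \frac{1}{4071} = 3978 \cdot \frac{1}{4071} = \frac{1326}{1357}$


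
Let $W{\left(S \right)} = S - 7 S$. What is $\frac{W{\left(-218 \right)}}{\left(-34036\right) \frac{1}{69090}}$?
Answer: $- \frac{22592430}{8509} \approx -2655.1$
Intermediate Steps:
$W{\left(S \right)} = - 6 S$
$\frac{W{\left(-218 \right)}}{\left(-34036\right) \frac{1}{69090}} = \frac{\left(-6\right) \left(-218\right)}{\left(-34036\right) \frac{1}{69090}} = \frac{1308}{\left(-34036\right) \frac{1}{69090}} = \frac{1308}{- \frac{17018}{34545}} = 1308 \left(- \frac{34545}{17018}\right) = - \frac{22592430}{8509}$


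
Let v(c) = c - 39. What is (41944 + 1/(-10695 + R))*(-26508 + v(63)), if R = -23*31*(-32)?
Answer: -13464551010900/12121 ≈ -1.1108e+9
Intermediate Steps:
R = 22816 (R = -713*(-32) = 22816)
v(c) = -39 + c
(41944 + 1/(-10695 + R))*(-26508 + v(63)) = (41944 + 1/(-10695 + 22816))*(-26508 + (-39 + 63)) = (41944 + 1/12121)*(-26508 + 24) = (41944 + 1/12121)*(-26484) = (508403225/12121)*(-26484) = -13464551010900/12121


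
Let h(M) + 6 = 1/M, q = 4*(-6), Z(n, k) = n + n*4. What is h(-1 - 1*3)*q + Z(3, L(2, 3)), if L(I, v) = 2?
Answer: 165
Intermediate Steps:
Z(n, k) = 5*n (Z(n, k) = n + 4*n = 5*n)
q = -24
h(M) = -6 + 1/M
h(-1 - 1*3)*q + Z(3, L(2, 3)) = (-6 + 1/(-1 - 1*3))*(-24) + 5*3 = (-6 + 1/(-1 - 3))*(-24) + 15 = (-6 + 1/(-4))*(-24) + 15 = (-6 - 1/4)*(-24) + 15 = -25/4*(-24) + 15 = 150 + 15 = 165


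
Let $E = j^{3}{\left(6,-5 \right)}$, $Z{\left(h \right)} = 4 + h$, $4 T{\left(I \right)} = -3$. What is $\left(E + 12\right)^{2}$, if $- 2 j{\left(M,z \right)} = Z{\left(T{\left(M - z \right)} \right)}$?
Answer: $\frac{15578809}{262144} \approx 59.428$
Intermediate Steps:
$T{\left(I \right)} = - \frac{3}{4}$ ($T{\left(I \right)} = \frac{1}{4} \left(-3\right) = - \frac{3}{4}$)
$j{\left(M,z \right)} = - \frac{13}{8}$ ($j{\left(M,z \right)} = - \frac{4 - \frac{3}{4}}{2} = \left(- \frac{1}{2}\right) \frac{13}{4} = - \frac{13}{8}$)
$E = - \frac{2197}{512}$ ($E = \left(- \frac{13}{8}\right)^{3} = - \frac{2197}{512} \approx -4.291$)
$\left(E + 12\right)^{2} = \left(- \frac{2197}{512} + 12\right)^{2} = \left(\frac{3947}{512}\right)^{2} = \frac{15578809}{262144}$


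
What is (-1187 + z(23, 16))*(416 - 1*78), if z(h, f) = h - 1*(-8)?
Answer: -390728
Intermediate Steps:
z(h, f) = 8 + h (z(h, f) = h + 8 = 8 + h)
(-1187 + z(23, 16))*(416 - 1*78) = (-1187 + (8 + 23))*(416 - 1*78) = (-1187 + 31)*(416 - 78) = -1156*338 = -390728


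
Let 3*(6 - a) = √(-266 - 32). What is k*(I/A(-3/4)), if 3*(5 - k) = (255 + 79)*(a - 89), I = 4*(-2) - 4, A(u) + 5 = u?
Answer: 443792/23 + 5344*I*√298/69 ≈ 19295.0 + 1337.0*I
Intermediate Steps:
a = 6 - I*√298/3 (a = 6 - √(-266 - 32)/3 = 6 - I*√298/3 ≈ 6.0 - 5.7542*I)
A(u) = -5 + u
I = -12 (I = -8 - 4 = -12)
k = 27737/3 + 334*I*√298/9 (k = 5 - (255 + 79)*((6 - I*√298/3) - 89)/3 = 5 - 334*(-83 - I*√298/3)/3 = 5 - (-27722 - 334*I*√298/3)/3 = 5 + (27722/3 + 334*I*√298/9) = 27737/3 + 334*I*√298/9 ≈ 9245.7 + 640.64*I)
k*(I/A(-3/4)) = (27737/3 + 334*I*√298/9)*(-12/(-5 - 3/4)) = (27737/3 + 334*I*√298/9)*(-12/(-5 - 3*¼)) = (27737/3 + 334*I*√298/9)*(-12/(-5 - ¾)) = (27737/3 + 334*I*√298/9)*(-12/(-23/4)) = (27737/3 + 334*I*√298/9)*(-12*(-4/23)) = (27737/3 + 334*I*√298/9)*(48/23) = 443792/23 + 5344*I*√298/69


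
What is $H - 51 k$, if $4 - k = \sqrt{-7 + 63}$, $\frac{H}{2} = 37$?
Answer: $-130 + 102 \sqrt{14} \approx 251.65$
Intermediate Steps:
$H = 74$ ($H = 2 \cdot 37 = 74$)
$k = 4 - 2 \sqrt{14}$ ($k = 4 - \sqrt{-7 + 63} = 4 - \sqrt{56} = 4 - 2 \sqrt{14} \approx -3.4833$)
$H - 51 k = 74 - 51 \left(4 - 2 \sqrt{14}\right) = 74 - \left(204 - 102 \sqrt{14}\right) = -130 + 102 \sqrt{14}$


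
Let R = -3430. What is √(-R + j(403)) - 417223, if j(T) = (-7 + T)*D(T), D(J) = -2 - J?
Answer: -417223 + 5*I*√6278 ≈ -4.1722e+5 + 396.17*I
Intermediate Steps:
j(T) = (-7 + T)*(-2 - T)
√(-R + j(403)) - 417223 = √(-1*(-3430) - (-7 + 403)*(2 + 403)) - 417223 = √(3430 - 1*396*405) - 417223 = √(3430 - 160380) - 417223 = √(-156950) - 417223 = 5*I*√6278 - 417223 = -417223 + 5*I*√6278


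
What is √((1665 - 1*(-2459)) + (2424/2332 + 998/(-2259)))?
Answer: 2*√198723241190771/438999 ≈ 64.223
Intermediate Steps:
√((1665 - 1*(-2459)) + (2424/2332 + 998/(-2259))) = √((1665 + 2459) + (2424*(1/2332) + 998*(-1/2259))) = √(4124 + (606/583 - 998/2259)) = √(4124 + 787120/1316997) = √(5432082748/1316997) = 2*√198723241190771/438999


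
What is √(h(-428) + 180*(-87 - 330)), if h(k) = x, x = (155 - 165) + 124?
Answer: I*√74946 ≈ 273.76*I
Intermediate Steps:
x = 114 (x = -10 + 124 = 114)
h(k) = 114
√(h(-428) + 180*(-87 - 330)) = √(114 + 180*(-87 - 330)) = √(114 + 180*(-417)) = √(114 - 75060) = √(-74946) = I*√74946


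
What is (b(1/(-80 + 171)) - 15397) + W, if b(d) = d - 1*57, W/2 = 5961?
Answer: -321411/91 ≈ -3532.0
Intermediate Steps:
W = 11922 (W = 2*5961 = 11922)
b(d) = -57 + d (b(d) = d - 57 = -57 + d)
(b(1/(-80 + 171)) - 15397) + W = ((-57 + 1/(-80 + 171)) - 15397) + 11922 = ((-57 + 1/91) - 15397) + 11922 = (-5186/91 - 15397) + 11922 = -1406313/91 + 11922 = -321411/91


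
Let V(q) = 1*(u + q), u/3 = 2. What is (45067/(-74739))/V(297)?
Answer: -45067/22645917 ≈ -0.0019901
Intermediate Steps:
u = 6 (u = 3*2 = 6)
V(q) = 6 + q (V(q) = 1*(6 + q) = 6 + q)
(45067/(-74739))/V(297) = (45067/(-74739))/(6 + 297) = (45067*(-1/74739))/303 = -45067/74739*1/303 = -45067/22645917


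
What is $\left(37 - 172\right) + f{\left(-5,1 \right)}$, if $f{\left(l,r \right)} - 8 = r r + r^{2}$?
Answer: $-125$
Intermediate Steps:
$f{\left(l,r \right)} = 8 + 2 r^{2}$ ($f{\left(l,r \right)} = 8 + \left(r r + r^{2}\right) = 8 + \left(r^{2} + r^{2}\right) = 8 + 2 r^{2}$)
$\left(37 - 172\right) + f{\left(-5,1 \right)} = \left(37 - 172\right) + \left(8 + 2 \cdot 1^{2}\right) = -135 + \left(8 + 2 \cdot 1\right) = -135 + \left(8 + 2\right) = -135 + 10 = -125$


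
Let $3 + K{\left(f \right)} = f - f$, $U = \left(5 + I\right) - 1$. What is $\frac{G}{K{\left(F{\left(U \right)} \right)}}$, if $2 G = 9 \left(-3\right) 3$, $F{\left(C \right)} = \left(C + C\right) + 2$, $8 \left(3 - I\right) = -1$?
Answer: $\frac{27}{2} \approx 13.5$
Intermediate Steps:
$I = \frac{25}{8}$ ($I = 3 - - \frac{1}{8} = 3 + \frac{1}{8} = \frac{25}{8} \approx 3.125$)
$U = \frac{57}{8}$ ($U = \left(5 + \frac{25}{8}\right) - 1 = \frac{65}{8} - 1 = \frac{57}{8} \approx 7.125$)
$F{\left(C \right)} = 2 + 2 C$ ($F{\left(C \right)} = 2 C + 2 = 2 + 2 C$)
$G = - \frac{81}{2}$ ($G = \frac{9 \left(-3\right) 3}{2} = \frac{\left(-27\right) 3}{2} = \frac{1}{2} \left(-81\right) = - \frac{81}{2} \approx -40.5$)
$K{\left(f \right)} = -3$ ($K{\left(f \right)} = -3 + \left(f - f\right) = -3 + 0 = -3$)
$\frac{G}{K{\left(F{\left(U \right)} \right)}} = - \frac{81}{2 \left(-3\right)} = \left(- \frac{81}{2}\right) \left(- \frac{1}{3}\right) = \frac{27}{2}$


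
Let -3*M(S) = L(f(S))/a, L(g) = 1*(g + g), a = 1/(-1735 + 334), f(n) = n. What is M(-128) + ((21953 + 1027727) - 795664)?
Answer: 134464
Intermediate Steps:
a = -1/1401 (a = 1/(-1401) = -1/1401 ≈ -0.00071378)
L(g) = 2*g (L(g) = 1*(2*g) = 2*g)
M(S) = 934*S (M(S) = -2*S/(3*(-1/1401)) = -2*S*(-1401)/3 = -(-934)*S = 934*S)
M(-128) + ((21953 + 1027727) - 795664) = 934*(-128) + ((21953 + 1027727) - 795664) = -119552 + (1049680 - 795664) = -119552 + 254016 = 134464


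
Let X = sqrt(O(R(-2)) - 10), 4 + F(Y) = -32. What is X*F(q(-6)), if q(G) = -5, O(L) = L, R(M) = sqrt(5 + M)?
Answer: -36*I*sqrt(10 - sqrt(3)) ≈ -103.51*I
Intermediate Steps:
F(Y) = -36 (F(Y) = -4 - 32 = -36)
X = sqrt(-10 + sqrt(3)) (X = sqrt(sqrt(5 - 2) - 10) = sqrt(sqrt(3) - 10) = sqrt(-10 + sqrt(3)) ≈ 2.8754*I)
X*F(q(-6)) = sqrt(-10 + sqrt(3))*(-36) = -36*sqrt(-10 + sqrt(3))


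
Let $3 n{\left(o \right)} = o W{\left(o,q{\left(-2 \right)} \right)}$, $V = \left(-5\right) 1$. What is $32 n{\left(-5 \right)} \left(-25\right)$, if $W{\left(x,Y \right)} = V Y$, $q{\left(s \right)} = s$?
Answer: $\frac{40000}{3} \approx 13333.0$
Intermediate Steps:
$V = -5$
$W{\left(x,Y \right)} = - 5 Y$
$n{\left(o \right)} = \frac{10 o}{3}$ ($n{\left(o \right)} = \frac{o \left(\left(-5\right) \left(-2\right)\right)}{3} = \frac{o 10}{3} = \frac{10 o}{3}$)
$32 n{\left(-5 \right)} \left(-25\right) = 32 \cdot \frac{10}{3} \left(-5\right) \left(-25\right) = 32 \left(- \frac{50}{3}\right) \left(-25\right) = \left(- \frac{1600}{3}\right) \left(-25\right) = \frac{40000}{3}$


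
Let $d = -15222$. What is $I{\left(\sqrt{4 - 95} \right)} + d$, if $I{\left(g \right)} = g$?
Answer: $-15222 + i \sqrt{91} \approx -15222.0 + 9.5394 i$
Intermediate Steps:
$I{\left(\sqrt{4 - 95} \right)} + d = \sqrt{4 - 95} - 15222 = \sqrt{-91} - 15222 = i \sqrt{91} - 15222 = -15222 + i \sqrt{91}$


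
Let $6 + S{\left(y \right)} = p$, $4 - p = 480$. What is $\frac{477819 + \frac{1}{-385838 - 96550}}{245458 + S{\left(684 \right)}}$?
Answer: $\frac{230494151771}{118173482688} \approx 1.9505$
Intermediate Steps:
$p = -476$ ($p = 4 - 480 = -476$)
$S{\left(y \right)} = -482$ ($S{\left(y \right)} = -6 - 476 = -482$)
$\frac{477819 + \frac{1}{-385838 - 96550}}{245458 + S{\left(684 \right)}} = \frac{477819 + \frac{1}{-385838 - 96550}}{245458 - 482} = \frac{477819 + \frac{1}{-482388}}{244976} = \left(477819 - \frac{1}{482388}\right) \frac{1}{244976} = \frac{230494151771}{482388} \cdot \frac{1}{244976} = \frac{230494151771}{118173482688}$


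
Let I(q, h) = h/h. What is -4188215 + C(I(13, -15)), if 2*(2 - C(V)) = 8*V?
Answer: -4188217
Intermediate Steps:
I(q, h) = 1
C(V) = 2 - 4*V
-4188215 + C(I(13, -15)) = -4188215 + (2 - 4*1) = -4188215 + (2 - 4) = -4188215 - 2 = -4188217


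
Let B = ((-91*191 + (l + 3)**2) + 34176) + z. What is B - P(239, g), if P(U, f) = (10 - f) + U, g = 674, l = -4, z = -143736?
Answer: -126515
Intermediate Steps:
P(U, f) = 10 + U - f
B = -126940 (B = ((-91*191 + (-4 + 3)**2) + 34176) - 143736 = ((-17381 + (-1)**2) + 34176) - 143736 = ((-17381 + 1) + 34176) - 143736 = (-17380 + 34176) - 143736 = 16796 - 143736 = -126940)
B - P(239, g) = -126940 - (10 + 239 - 1*674) = -126940 - (10 + 239 - 674) = -126940 - 1*(-425) = -126940 + 425 = -126515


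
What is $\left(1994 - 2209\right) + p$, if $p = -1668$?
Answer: $-1883$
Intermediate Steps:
$\left(1994 - 2209\right) + p = \left(1994 - 2209\right) - 1668 = -215 - 1668 = -1883$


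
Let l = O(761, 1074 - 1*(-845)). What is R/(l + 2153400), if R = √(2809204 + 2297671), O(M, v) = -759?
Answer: 25*√8171/2152641 ≈ 0.0010498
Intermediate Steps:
l = -759
R = 25*√8171 (R = √5106875 = 25*√8171 ≈ 2259.8)
R/(l + 2153400) = (25*√8171)/(-759 + 2153400) = (25*√8171)/2152641 = (25*√8171)*(1/2152641) = 25*√8171/2152641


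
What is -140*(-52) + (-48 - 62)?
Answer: 7170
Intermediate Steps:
-140*(-52) + (-48 - 62) = 7280 - 110 = 7170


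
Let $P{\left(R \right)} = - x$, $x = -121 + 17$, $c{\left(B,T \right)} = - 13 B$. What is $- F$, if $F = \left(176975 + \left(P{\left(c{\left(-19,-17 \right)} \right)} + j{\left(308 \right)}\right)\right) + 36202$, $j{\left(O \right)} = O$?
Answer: $-213589$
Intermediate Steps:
$x = -104$
$P{\left(R \right)} = 104$ ($P{\left(R \right)} = \left(-1\right) \left(-104\right) = 104$)
$F = 213589$ ($F = \left(176975 + \left(104 + 308\right)\right) + 36202 = \left(176975 + 412\right) + 36202 = 177387 + 36202 = 213589$)
$- F = \left(-1\right) 213589 = -213589$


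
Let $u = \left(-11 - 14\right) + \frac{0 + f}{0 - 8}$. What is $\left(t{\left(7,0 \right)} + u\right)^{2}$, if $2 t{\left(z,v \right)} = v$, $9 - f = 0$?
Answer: $\frac{43681}{64} \approx 682.52$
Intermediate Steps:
$f = 9$ ($f = 9 - 0 = 9 + 0 = 9$)
$t{\left(z,v \right)} = \frac{v}{2}$
$u = - \frac{209}{8}$ ($u = \left(-11 - 14\right) + \frac{0 + 9}{0 - 8} = -25 + \frac{9}{-8} = -25 + 9 \left(- \frac{1}{8}\right) = -25 - \frac{9}{8} = - \frac{209}{8} \approx -26.125$)
$\left(t{\left(7,0 \right)} + u\right)^{2} = \left(\frac{1}{2} \cdot 0 - \frac{209}{8}\right)^{2} = \left(0 - \frac{209}{8}\right)^{2} = \left(- \frac{209}{8}\right)^{2} = \frac{43681}{64}$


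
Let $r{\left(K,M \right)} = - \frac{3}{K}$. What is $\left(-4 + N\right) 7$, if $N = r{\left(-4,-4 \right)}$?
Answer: $- \frac{91}{4} \approx -22.75$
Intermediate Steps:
$N = \frac{3}{4}$ ($N = - \frac{3}{-4} = \left(-3\right) \left(- \frac{1}{4}\right) = \frac{3}{4} \approx 0.75$)
$\left(-4 + N\right) 7 = \left(-4 + \frac{3}{4}\right) 7 = \left(- \frac{13}{4}\right) 7 = - \frac{91}{4}$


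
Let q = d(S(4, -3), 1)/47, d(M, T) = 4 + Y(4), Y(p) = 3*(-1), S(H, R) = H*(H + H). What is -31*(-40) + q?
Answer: 58281/47 ≈ 1240.0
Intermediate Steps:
S(H, R) = 2*H**2 (S(H, R) = H*(2*H) = 2*H**2)
Y(p) = -3
d(M, T) = 1 (d(M, T) = 4 - 3 = 1)
q = 1/47 ≈ 0.021277
-31*(-40) + q = -31*(-40) + 1/47 = 1240 + 1/47 = 58281/47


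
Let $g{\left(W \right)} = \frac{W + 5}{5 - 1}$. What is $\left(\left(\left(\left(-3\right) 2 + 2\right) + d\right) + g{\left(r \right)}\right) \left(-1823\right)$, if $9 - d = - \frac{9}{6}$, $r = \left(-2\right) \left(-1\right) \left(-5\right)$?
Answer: $- \frac{38283}{4} \approx -9570.8$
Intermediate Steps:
$r = -10$ ($r = 2 \left(-5\right) = -10$)
$g{\left(W \right)} = \frac{5}{4} + \frac{W}{4}$ ($g{\left(W \right)} = \frac{5 + W}{4} = \left(5 + W\right) \frac{1}{4} = \frac{5}{4} + \frac{W}{4}$)
$d = \frac{21}{2}$ ($d = 9 - - \frac{9}{6} = 9 - \left(-9\right) \frac{1}{6} = 9 - - \frac{3}{2} = 9 + \frac{3}{2} = \frac{21}{2} \approx 10.5$)
$\left(\left(\left(\left(-3\right) 2 + 2\right) + d\right) + g{\left(r \right)}\right) \left(-1823\right) = \left(\left(\left(\left(-3\right) 2 + 2\right) + \frac{21}{2}\right) + \left(\frac{5}{4} + \frac{1}{4} \left(-10\right)\right)\right) \left(-1823\right) = \left(\left(\left(-6 + 2\right) + \frac{21}{2}\right) + \left(\frac{5}{4} - \frac{5}{2}\right)\right) \left(-1823\right) = \left(\left(-4 + \frac{21}{2}\right) - \frac{5}{4}\right) \left(-1823\right) = \left(\frac{13}{2} - \frac{5}{4}\right) \left(-1823\right) = \frac{21}{4} \left(-1823\right) = - \frac{38283}{4}$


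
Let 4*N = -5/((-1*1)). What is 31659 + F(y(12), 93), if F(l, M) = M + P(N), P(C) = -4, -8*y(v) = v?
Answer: 31748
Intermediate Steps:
y(v) = -v/8
N = 5/4 (N = (-5/((-1*1)))/4 = (-5/(-1))/4 = (-5*(-1))/4 = (1/4)*5 = 5/4 ≈ 1.2500)
F(l, M) = -4 + M (F(l, M) = M - 4 = -4 + M)
31659 + F(y(12), 93) = 31659 + (-4 + 93) = 31659 + 89 = 31748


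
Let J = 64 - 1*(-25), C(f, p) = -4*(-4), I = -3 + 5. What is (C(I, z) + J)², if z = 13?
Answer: 11025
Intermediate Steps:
I = 2
C(f, p) = 16
J = 89 (J = 64 + 25 = 89)
(C(I, z) + J)² = (16 + 89)² = 105² = 11025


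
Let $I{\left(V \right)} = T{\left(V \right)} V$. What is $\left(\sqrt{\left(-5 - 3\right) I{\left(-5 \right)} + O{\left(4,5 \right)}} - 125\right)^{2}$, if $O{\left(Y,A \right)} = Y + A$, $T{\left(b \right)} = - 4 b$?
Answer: $\left(125 - \sqrt{809}\right)^{2} \approx 9323.3$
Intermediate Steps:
$I{\left(V \right)} = - 4 V^{2}$ ($I{\left(V \right)} = - 4 V V = - 4 V^{2}$)
$O{\left(Y,A \right)} = A + Y$
$\left(\sqrt{\left(-5 - 3\right) I{\left(-5 \right)} + O{\left(4,5 \right)}} - 125\right)^{2} = \left(\sqrt{\left(-5 - 3\right) \left(- 4 \left(-5\right)^{2}\right) + \left(5 + 4\right)} - 125\right)^{2} = \left(\sqrt{- 8 \left(\left(-4\right) 25\right) + 9} - 125\right)^{2} = \left(\sqrt{\left(-8\right) \left(-100\right) + 9} - 125\right)^{2} = \left(\sqrt{800 + 9} - 125\right)^{2} = \left(\sqrt{809} - 125\right)^{2} = \left(-125 + \sqrt{809}\right)^{2}$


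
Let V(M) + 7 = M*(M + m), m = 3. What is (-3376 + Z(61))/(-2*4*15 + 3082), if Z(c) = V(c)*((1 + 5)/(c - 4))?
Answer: -28175/28139 ≈ -1.0013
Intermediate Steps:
V(M) = -7 + M*(3 + M) (V(M) = -7 + M*(M + 3) = -7 + M*(3 + M))
Z(c) = 6*(-7 + c² + 3*c)/(-4 + c) (Z(c) = (-7 + c² + 3*c)*((1 + 5)/(c - 4)) = (-7 + c² + 3*c)*(6/(-4 + c)) = 6*(-7 + c² + 3*c)/(-4 + c))
(-3376 + Z(61))/(-2*4*15 + 3082) = (-3376 + 6*(-7 + 61² + 3*61)/(-4 + 61))/(-2*4*15 + 3082) = (-3376 + 6*(-7 + 3721 + 183)/57)/(-8*15 + 3082) = (-3376 + 6*(1/57)*3897)/(-120 + 3082) = (-3376 + 7794/19)/2962 = -56350/19*1/2962 = -28175/28139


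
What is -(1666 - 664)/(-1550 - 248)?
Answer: 501/899 ≈ 0.55729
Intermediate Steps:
-(1666 - 664)/(-1550 - 248) = -1002/(-1798) = -1002*(-1)/1798 = -1*(-501/899) = 501/899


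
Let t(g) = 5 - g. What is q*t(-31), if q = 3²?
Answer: 324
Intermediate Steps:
q = 9
q*t(-31) = 9*(5 - 1*(-31)) = 9*(5 + 31) = 9*36 = 324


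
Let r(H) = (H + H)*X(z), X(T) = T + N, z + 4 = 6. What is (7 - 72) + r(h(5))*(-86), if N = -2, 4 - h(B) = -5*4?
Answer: -65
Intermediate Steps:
z = 2 (z = -4 + 6 = 2)
h(B) = 24 (h(B) = 4 - (-5)*4 = 4 - 1*(-20) = 4 + 20 = 24)
X(T) = -2 + T (X(T) = T - 2 = -2 + T)
r(H) = 0 (r(H) = (H + H)*(-2 + 2) = (2*H)*0 = 0)
(7 - 72) + r(h(5))*(-86) = (7 - 72) + 0*(-86) = -65 + 0 = -65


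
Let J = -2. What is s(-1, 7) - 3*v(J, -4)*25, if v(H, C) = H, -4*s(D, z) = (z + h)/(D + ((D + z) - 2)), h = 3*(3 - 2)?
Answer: 895/6 ≈ 149.17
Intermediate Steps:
h = 3 (h = 3*1 = 3)
s(D, z) = -(3 + z)/(4*(-2 + z + 2*D)) (s(D, z) = -(z + 3)/(4*(D + ((D + z) - 2))) = -(3 + z)/(4*(D + (-2 + D + z))) = -(3 + z)/(4*(-2 + z + 2*D)))
s(-1, 7) - 3*v(J, -4)*25 = (-3 - 1*7)/(4*(-2 + 7 + 2*(-1))) - 3*(-2)*25 = (-3 - 7)/(4*(-2 + 7 - 2)) + 6*25 = (1/4)*(-10)/3 + 150 = (1/4)*(1/3)*(-10) + 150 = -5/6 + 150 = 895/6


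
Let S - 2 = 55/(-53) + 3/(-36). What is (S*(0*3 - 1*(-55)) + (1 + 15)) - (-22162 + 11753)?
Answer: 6661045/636 ≈ 10473.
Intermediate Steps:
S = 559/636 (S = 2 + (55/(-53) + 3/(-36)) = 2 + (55*(-1/53) + 3*(-1/36)) = 2 + (-55/53 - 1/12) = 2 - 713/636 = 559/636 ≈ 0.87893)
(S*(0*3 - 1*(-55)) + (1 + 15)) - (-22162 + 11753) = (559*(0*3 - 1*(-55))/636 + (1 + 15)) - (-22162 + 11753) = (559*(0 + 55)/636 + 16) - 1*(-10409) = ((559/636)*55 + 16) + 10409 = (30745/636 + 16) + 10409 = 40921/636 + 10409 = 6661045/636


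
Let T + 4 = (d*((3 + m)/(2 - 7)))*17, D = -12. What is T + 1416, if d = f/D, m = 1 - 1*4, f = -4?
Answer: 1412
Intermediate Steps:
m = -3 (m = 1 - 4 = -3)
d = ⅓ (d = -4/(-12) = -4*(-1/12) = ⅓ ≈ 0.33333)
T = -4 (T = -4 + (((3 - 3)/(2 - 7))/3)*17 = -4 + ((0/(-5))/3)*17 = -4 + ((0*(-⅕))/3)*17 = -4 + ((⅓)*0)*17 = -4 + 0*17 = -4 + 0 = -4)
T + 1416 = -4 + 1416 = 1412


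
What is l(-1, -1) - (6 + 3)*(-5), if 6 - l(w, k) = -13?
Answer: 64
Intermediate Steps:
l(w, k) = 19 (l(w, k) = 6 - 1*(-13) = 6 + 13 = 19)
l(-1, -1) - (6 + 3)*(-5) = 19 - (6 + 3)*(-5) = 19 - 9*(-5) = 19 - 1*(-45) = 19 + 45 = 64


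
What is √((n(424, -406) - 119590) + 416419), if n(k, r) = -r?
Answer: √297235 ≈ 545.19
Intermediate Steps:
√((n(424, -406) - 119590) + 416419) = √((-1*(-406) - 119590) + 416419) = √((406 - 119590) + 416419) = √(-119184 + 416419) = √297235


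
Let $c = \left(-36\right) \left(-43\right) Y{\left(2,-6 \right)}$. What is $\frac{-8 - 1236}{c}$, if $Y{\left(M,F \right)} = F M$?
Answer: $\frac{311}{4644} \approx 0.066968$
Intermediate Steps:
$c = -18576$ ($c = \left(-36\right) \left(-43\right) \left(\left(-6\right) 2\right) = 1548 \left(-12\right) = -18576$)
$\frac{-8 - 1236}{c} = \frac{-8 - 1236}{-18576} = \left(-8 - 1236\right) \left(- \frac{1}{18576}\right) = \left(-1244\right) \left(- \frac{1}{18576}\right) = \frac{311}{4644}$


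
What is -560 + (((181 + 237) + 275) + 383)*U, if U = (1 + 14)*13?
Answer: 209260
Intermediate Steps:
U = 195 (U = 15*13 = 195)
-560 + (((181 + 237) + 275) + 383)*U = -560 + (((181 + 237) + 275) + 383)*195 = -560 + ((418 + 275) + 383)*195 = -560 + (693 + 383)*195 = -560 + 1076*195 = -560 + 209820 = 209260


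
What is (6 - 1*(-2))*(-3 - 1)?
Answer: -32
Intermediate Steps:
(6 - 1*(-2))*(-3 - 1) = (6 + 2)*(-4) = 8*(-4) = -32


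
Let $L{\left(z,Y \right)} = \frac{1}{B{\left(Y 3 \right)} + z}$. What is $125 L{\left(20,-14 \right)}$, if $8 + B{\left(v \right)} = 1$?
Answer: $\frac{125}{13} \approx 9.6154$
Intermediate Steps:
$B{\left(v \right)} = -7$ ($B{\left(v \right)} = -8 + 1 = -7$)
$L{\left(z,Y \right)} = \frac{1}{-7 + z}$
$125 L{\left(20,-14 \right)} = \frac{125}{-7 + 20} = \frac{125}{13}$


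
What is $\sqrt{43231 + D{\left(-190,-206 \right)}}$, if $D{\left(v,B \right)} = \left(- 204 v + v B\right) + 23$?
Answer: $\sqrt{121154} \approx 348.07$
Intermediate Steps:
$D{\left(v,B \right)} = 23 - 204 v + B v$ ($D{\left(v,B \right)} = \left(- 204 v + B v\right) + 23 = 23 - 204 v + B v$)
$\sqrt{43231 + D{\left(-190,-206 \right)}} = \sqrt{43231 - -77923} = \sqrt{43231 + \left(23 + 38760 + 39140\right)} = \sqrt{43231 + 77923} = \sqrt{121154}$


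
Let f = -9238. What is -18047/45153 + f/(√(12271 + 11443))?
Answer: -18047/45153 - 4619*√23714/11857 ≈ -60.389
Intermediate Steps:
-18047/45153 + f/(√(12271 + 11443)) = -18047/45153 - 9238/√(12271 + 11443) = -18047*1/45153 - 9238*√23714/23714 = -18047/45153 - 4619*√23714/11857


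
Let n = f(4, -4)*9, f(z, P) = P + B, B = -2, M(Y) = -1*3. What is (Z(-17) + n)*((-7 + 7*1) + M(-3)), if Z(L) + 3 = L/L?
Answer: 168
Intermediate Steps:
Z(L) = -2 (Z(L) = -3 + L/L = -3 + 1 = -2)
M(Y) = -3
f(z, P) = -2 + P (f(z, P) = P - 2 = -2 + P)
n = -54 (n = (-2 - 4)*9 = -6*9 = -54)
(Z(-17) + n)*((-7 + 7*1) + M(-3)) = (-2 - 54)*((-7 + 7*1) - 3) = -56*((-7 + 7) - 3) = -56*(0 - 3) = -56*(-3) = 168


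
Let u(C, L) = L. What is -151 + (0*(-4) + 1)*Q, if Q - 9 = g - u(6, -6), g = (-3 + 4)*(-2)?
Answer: -138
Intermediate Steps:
g = -2 (g = 1*(-2) = -2)
Q = 13 (Q = 9 + (-2 - 1*(-6)) = 9 + (-2 + 6) = 9 + 4 = 13)
-151 + (0*(-4) + 1)*Q = -151 + (0*(-4) + 1)*13 = -151 + (0 + 1)*13 = -151 + 1*13 = -151 + 13 = -138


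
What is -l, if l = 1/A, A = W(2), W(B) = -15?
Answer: 1/15 ≈ 0.066667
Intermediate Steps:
A = -15
l = -1/15 (l = 1/(-15) = -1/15 ≈ -0.066667)
-l = -1*(-1/15) = 1/15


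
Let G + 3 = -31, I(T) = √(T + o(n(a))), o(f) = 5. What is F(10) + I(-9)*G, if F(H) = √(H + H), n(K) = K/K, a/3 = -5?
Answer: -68*I + 2*√5 ≈ 4.4721 - 68.0*I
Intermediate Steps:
a = -15 (a = 3*(-5) = -15)
n(K) = 1
I(T) = √(5 + T) (I(T) = √(T + 5) = √(5 + T))
G = -34 (G = -3 - 31 = -34)
F(H) = √2*√H (F(H) = √(2*H) = √2*√H)
F(10) + I(-9)*G = √2*√10 + √(5 - 9)*(-34) = 2*√5 + √(-4)*(-34) = 2*√5 + (2*I)*(-34) = 2*√5 - 68*I = -68*I + 2*√5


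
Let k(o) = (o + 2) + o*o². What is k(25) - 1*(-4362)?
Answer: 20014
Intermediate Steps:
k(o) = 2 + o + o³ (k(o) = (2 + o) + o³ = 2 + o + o³)
k(25) - 1*(-4362) = (2 + 25 + 25³) - 1*(-4362) = (2 + 25 + 15625) + 4362 = 15652 + 4362 = 20014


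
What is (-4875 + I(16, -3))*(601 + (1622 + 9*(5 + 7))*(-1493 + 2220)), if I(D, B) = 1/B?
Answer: -6134685562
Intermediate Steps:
(-4875 + I(16, -3))*(601 + (1622 + 9*(5 + 7))*(-1493 + 2220)) = (-4875 + 1/(-3))*(601 + (1622 + 9*(5 + 7))*(-1493 + 2220)) = (-4875 - 1/3)*(601 + (1622 + 9*12)*727) = -14626*(601 + (1622 + 108)*727)/3 = -14626*(601 + 1730*727)/3 = -14626*(601 + 1257710)/3 = -14626/3*1258311 = -6134685562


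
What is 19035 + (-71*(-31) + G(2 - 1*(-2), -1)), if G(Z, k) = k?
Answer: 21235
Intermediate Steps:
19035 + (-71*(-31) + G(2 - 1*(-2), -1)) = 19035 + (-71*(-31) - 1) = 19035 + (2201 - 1) = 19035 + 2200 = 21235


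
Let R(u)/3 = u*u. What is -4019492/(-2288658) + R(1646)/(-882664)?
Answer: -1881779040887/252514503114 ≈ -7.4522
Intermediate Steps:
R(u) = 3*u**2 (R(u) = 3*(u*u) = 3*u**2)
-4019492/(-2288658) + R(1646)/(-882664) = -4019492/(-2288658) + (3*1646**2)/(-882664) = -4019492*(-1/2288658) + (3*2709316)*(-1/882664) = 2009746/1144329 + 8127948*(-1/882664) = 2009746/1144329 - 2031987/220666 = -1881779040887/252514503114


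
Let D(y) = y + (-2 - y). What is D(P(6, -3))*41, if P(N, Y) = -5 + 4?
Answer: -82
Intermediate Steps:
P(N, Y) = -1
D(y) = -2
D(P(6, -3))*41 = -2*41 = -82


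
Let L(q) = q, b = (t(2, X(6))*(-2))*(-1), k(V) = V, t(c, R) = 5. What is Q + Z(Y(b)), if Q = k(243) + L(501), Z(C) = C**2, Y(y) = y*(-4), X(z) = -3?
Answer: 2344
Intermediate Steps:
b = 10 (b = (5*(-2))*(-1) = -10*(-1) = 10)
Y(y) = -4*y
Q = 744 (Q = 243 + 501 = 744)
Q + Z(Y(b)) = 744 + (-4*10)**2 = 744 + (-40)**2 = 744 + 1600 = 2344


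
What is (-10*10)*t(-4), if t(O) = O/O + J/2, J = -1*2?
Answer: 0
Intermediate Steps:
J = -2
t(O) = 0 (t(O) = O/O - 2/2 = 1 - 2*½ = 1 - 1 = 0)
(-10*10)*t(-4) = -10*10*0 = -100*0 = 0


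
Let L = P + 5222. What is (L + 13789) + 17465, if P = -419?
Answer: 36057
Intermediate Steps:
L = 4803 (L = -419 + 5222 = 4803)
(L + 13789) + 17465 = (4803 + 13789) + 17465 = 18592 + 17465 = 36057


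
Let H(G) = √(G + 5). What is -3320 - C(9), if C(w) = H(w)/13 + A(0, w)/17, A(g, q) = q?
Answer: -56449/17 - √14/13 ≈ -3320.8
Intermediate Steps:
H(G) = √(5 + G)
C(w) = √(5 + w)/13 + w/17
-3320 - C(9) = -3320 - (√(5 + 9)/13 + (1/17)*9) = -3320 - (√14/13 + 9/17) = -3320 - (9/17 + √14/13) = -3320 + (-9/17 - √14/13) = -56449/17 - √14/13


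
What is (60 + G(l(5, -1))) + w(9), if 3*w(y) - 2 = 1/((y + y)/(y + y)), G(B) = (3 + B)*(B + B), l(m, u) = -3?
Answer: 61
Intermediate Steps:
G(B) = 2*B*(3 + B) (G(B) = (3 + B)*(2*B) = 2*B*(3 + B))
w(y) = 1 (w(y) = ⅔ + 1/(3*(((y + y)/(y + y)))) = ⅔ + 1/(3*(((2*y)/((2*y))))) = ⅔ + 1/(3*(((2*y)*(1/(2*y))))) = ⅔ + (⅓)/1 = ⅔ + (⅓)*1 = ⅔ + ⅓ = 1)
(60 + G(l(5, -1))) + w(9) = (60 + 2*(-3)*(3 - 3)) + 1 = (60 + 2*(-3)*0) + 1 = (60 + 0) + 1 = 60 + 1 = 61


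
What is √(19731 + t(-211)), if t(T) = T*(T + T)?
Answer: √108773 ≈ 329.81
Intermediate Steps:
t(T) = 2*T² (t(T) = T*(2*T) = 2*T²)
√(19731 + t(-211)) = √(19731 + 2*(-211)²) = √(19731 + 2*44521) = √(19731 + 89042) = √108773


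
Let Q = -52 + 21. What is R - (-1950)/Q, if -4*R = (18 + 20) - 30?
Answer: -2012/31 ≈ -64.903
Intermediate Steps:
Q = -31
R = -2 (R = -((18 + 20) - 30)/4 = -(38 - 30)/4 = -¼*8 = -2)
R - (-1950)/Q = -2 - (-1950)/(-31) = -2 - (-1950)*(-1)/31 = -2 - 39*50/31 = -2 - 1950/31 = -2012/31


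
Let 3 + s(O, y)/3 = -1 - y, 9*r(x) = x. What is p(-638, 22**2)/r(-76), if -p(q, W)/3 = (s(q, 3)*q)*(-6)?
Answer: -542619/19 ≈ -28559.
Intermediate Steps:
r(x) = x/9
s(O, y) = -12 - 3*y (s(O, y) = -9 + 3*(-1 - y) = -9 + (-3 - 3*y) = -12 - 3*y)
p(q, W) = -378*q (p(q, W) = -3*(-12 - 3*3)*q*(-6) = -3*(-12 - 9)*q*(-6) = -3*(-21*q)*(-6) = -378*q)
p(-638, 22**2)/r(-76) = (-378*(-638))/(((1/9)*(-76))) = 241164/(-76/9) = 241164*(-9/76) = -542619/19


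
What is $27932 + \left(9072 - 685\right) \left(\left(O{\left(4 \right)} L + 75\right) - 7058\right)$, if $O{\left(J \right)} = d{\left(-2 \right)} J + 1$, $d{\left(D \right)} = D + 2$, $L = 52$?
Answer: $-58102365$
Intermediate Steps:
$d{\left(D \right)} = 2 + D$
$O{\left(J \right)} = 1$ ($O{\left(J \right)} = \left(2 - 2\right) J + 1 = 0 J + 1 = 0 + 1 = 1$)
$27932 + \left(9072 - 685\right) \left(\left(O{\left(4 \right)} L + 75\right) - 7058\right) = 27932 + \left(9072 - 685\right) \left(\left(1 \cdot 52 + 75\right) - 7058\right) = 27932 + 8387 \left(\left(52 + 75\right) - 7058\right) = 27932 + 8387 \left(127 - 7058\right) = 27932 + 8387 \left(-6931\right) = 27932 - 58130297 = -58102365$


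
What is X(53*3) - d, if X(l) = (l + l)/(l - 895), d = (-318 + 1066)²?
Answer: -205897631/368 ≈ -5.5950e+5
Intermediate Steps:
d = 559504 (d = 748² = 559504)
X(l) = 2*l/(-895 + l) (X(l) = (2*l)/(-895 + l) = 2*l/(-895 + l))
X(53*3) - d = 2*(53*3)/(-895 + 53*3) - 1*559504 = 2*159/(-895 + 159) - 559504 = 2*159/(-736) - 559504 = 2*159*(-1/736) - 559504 = -159/368 - 559504 = -205897631/368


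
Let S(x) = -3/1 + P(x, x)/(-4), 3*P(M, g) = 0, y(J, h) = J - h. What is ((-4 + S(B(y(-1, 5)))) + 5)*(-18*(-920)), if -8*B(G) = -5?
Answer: -33120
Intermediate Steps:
B(G) = 5/8 (B(G) = -⅛*(-5) = 5/8)
P(M, g) = 0 (P(M, g) = (⅓)*0 = 0)
S(x) = -3 (S(x) = -3/1 + 0/(-4) = -3*1 + 0*(-¼) = -3 + 0 = -3)
((-4 + S(B(y(-1, 5)))) + 5)*(-18*(-920)) = ((-4 - 3) + 5)*(-18*(-920)) = (-7 + 5)*16560 = -2*16560 = -33120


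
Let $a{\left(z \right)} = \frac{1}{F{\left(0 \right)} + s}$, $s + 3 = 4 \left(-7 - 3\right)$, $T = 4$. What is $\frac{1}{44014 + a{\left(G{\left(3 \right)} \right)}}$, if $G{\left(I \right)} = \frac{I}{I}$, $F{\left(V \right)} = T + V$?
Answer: $\frac{39}{1716545} \approx 2.272 \cdot 10^{-5}$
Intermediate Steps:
$F{\left(V \right)} = 4 + V$
$s = -43$ ($s = -3 + 4 \left(-7 - 3\right) = -3 + 4 \left(-10\right) = -3 - 40 = -43$)
$G{\left(I \right)} = 1$
$a{\left(z \right)} = - \frac{1}{39}$ ($a{\left(z \right)} = \frac{1}{\left(4 + 0\right) - 43} = \frac{1}{4 - 43} = \frac{1}{-39} = - \frac{1}{39}$)
$\frac{1}{44014 + a{\left(G{\left(3 \right)} \right)}} = \frac{1}{44014 - \frac{1}{39}} = \frac{1}{\frac{1716545}{39}} = \frac{39}{1716545}$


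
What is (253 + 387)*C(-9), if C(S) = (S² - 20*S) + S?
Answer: 161280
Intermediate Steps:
C(S) = S² - 19*S
(253 + 387)*C(-9) = (253 + 387)*(-9*(-19 - 9)) = 640*(-9*(-28)) = 640*252 = 161280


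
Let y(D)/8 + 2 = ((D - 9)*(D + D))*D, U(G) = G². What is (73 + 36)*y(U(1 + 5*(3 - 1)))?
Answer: 2859795504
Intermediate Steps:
y(D) = -16 + 16*D²*(-9 + D) (y(D) = -16 + 8*(((D - 9)*(D + D))*D) = -16 + 8*(((-9 + D)*(2*D))*D) = -16 + 8*((2*D*(-9 + D))*D) = -16 + 8*(2*D²*(-9 + D)) = -16 + 16*D²*(-9 + D))
(73 + 36)*y(U(1 + 5*(3 - 1))) = (73 + 36)*(-16 - 144*(1 + 5*(3 - 1))⁴ + 16*((1 + 5*(3 - 1))²)³) = 109*(-16 - 144*(1 + 5*2)⁴ + 16*((1 + 5*2)²)³) = 109*(-16 - 144*(1 + 10)⁴ + 16*((1 + 10)²)³) = 109*(-16 - 144*(11²)² + 16*(11²)³) = 109*(-16 - 144*121² + 16*121³) = 109*(-16 - 144*14641 + 16*1771561) = 109*(-16 - 2108304 + 28344976) = 109*26236656 = 2859795504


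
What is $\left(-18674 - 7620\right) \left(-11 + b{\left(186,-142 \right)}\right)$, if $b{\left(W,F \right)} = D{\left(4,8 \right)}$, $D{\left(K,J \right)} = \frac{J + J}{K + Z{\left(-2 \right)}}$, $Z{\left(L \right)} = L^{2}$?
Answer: $236646$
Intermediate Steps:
$D{\left(K,J \right)} = \frac{2 J}{4 + K}$ ($D{\left(K,J \right)} = \frac{J + J}{K + \left(-2\right)^{2}} = \frac{2 J}{K + 4} = \frac{2 J}{4 + K}$)
$b{\left(W,F \right)} = 2$ ($b{\left(W,F \right)} = 2 \cdot 8 \frac{1}{4 + 4} = 2 \cdot 8 \cdot \frac{1}{8} = 2$)
$\left(-18674 - 7620\right) \left(-11 + b{\left(186,-142 \right)}\right) = \left(-18674 - 7620\right) \left(-11 + 2\right) = \left(-26294\right) \left(-9\right) = 236646$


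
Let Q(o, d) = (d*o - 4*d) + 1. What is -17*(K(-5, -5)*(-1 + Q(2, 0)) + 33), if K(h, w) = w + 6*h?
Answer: -561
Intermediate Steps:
Q(o, d) = 1 - 4*d + d*o (Q(o, d) = (-4*d + d*o) + 1 = 1 - 4*d + d*o)
-17*(K(-5, -5)*(-1 + Q(2, 0)) + 33) = -17*((-5 + 6*(-5))*(-1 + (1 - 4*0 + 0*2)) + 33) = -17*((-5 - 30)*(-1 + (1 + 0 + 0)) + 33) = -17*(-35*(-1 + 1) + 33) = -17*(-35*0 + 33) = -17*(0 + 33) = -17*33 = -561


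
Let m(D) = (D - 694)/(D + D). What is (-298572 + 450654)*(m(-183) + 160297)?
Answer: 1487097818913/61 ≈ 2.4379e+10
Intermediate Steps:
m(D) = (-694 + D)/(2*D) (m(D) = (-694 + D)/((2*D)) = (-694 + D)*(1/(2*D)) = (-694 + D)/(2*D))
(-298572 + 450654)*(m(-183) + 160297) = (-298572 + 450654)*((½)*(-694 - 183)/(-183) + 160297) = 152082*((½)*(-1/183)*(-877) + 160297) = 152082*(877/366 + 160297) = 152082*(58669579/366) = 1487097818913/61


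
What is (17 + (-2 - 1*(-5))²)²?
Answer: 676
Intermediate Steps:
(17 + (-2 - 1*(-5))²)² = (17 + (-2 + 5)²)² = (17 + 3²)² = (17 + 9)² = 26² = 676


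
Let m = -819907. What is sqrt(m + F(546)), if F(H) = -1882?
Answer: I*sqrt(821789) ≈ 906.53*I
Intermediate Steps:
sqrt(m + F(546)) = sqrt(-819907 - 1882) = sqrt(-821789) = I*sqrt(821789)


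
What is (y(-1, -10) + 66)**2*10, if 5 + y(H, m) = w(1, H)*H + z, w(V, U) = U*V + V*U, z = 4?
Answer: 44890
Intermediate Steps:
w(V, U) = 2*U*V (w(V, U) = U*V + U*V = 2*U*V)
y(H, m) = -1 + 2*H**2 (y(H, m) = -5 + ((2*H*1)*H + 4) = -5 + ((2*H)*H + 4) = -5 + (2*H**2 + 4) = -5 + (4 + 2*H**2) = -1 + 2*H**2)
(y(-1, -10) + 66)**2*10 = ((-1 + 2*(-1)**2) + 66)**2*10 = ((-1 + 2*1) + 66)**2*10 = ((-1 + 2) + 66)**2*10 = (1 + 66)**2*10 = 67**2*10 = 4489*10 = 44890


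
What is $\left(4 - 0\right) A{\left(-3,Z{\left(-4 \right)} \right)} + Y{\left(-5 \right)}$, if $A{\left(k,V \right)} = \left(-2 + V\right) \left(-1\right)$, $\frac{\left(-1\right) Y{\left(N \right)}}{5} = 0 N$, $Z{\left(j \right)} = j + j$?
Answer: $40$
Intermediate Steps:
$Z{\left(j \right)} = 2 j$
$Y{\left(N \right)} = 0$ ($Y{\left(N \right)} = - 5 \cdot 0 N = \left(-5\right) 0 = 0$)
$A{\left(k,V \right)} = 2 - V$
$\left(4 - 0\right) A{\left(-3,Z{\left(-4 \right)} \right)} + Y{\left(-5 \right)} = \left(4 - 0\right) \left(2 - 2 \left(-4\right)\right) + 0 = \left(4 + 0\right) \left(2 - -8\right) + 0 = 4 \left(2 + 8\right) + 0 = 4 \cdot 10 + 0 = 40 + 0 = 40$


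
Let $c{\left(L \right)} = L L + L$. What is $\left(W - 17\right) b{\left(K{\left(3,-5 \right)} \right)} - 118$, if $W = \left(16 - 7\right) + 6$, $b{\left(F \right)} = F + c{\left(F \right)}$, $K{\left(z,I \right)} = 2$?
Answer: $-134$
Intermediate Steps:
$c{\left(L \right)} = L + L^{2}$ ($c{\left(L \right)} = L^{2} + L = L + L^{2}$)
$b{\left(F \right)} = F + F \left(1 + F\right)$
$W = 15$ ($W = 9 + 6 = 15$)
$\left(W - 17\right) b{\left(K{\left(3,-5 \right)} \right)} - 118 = \left(15 - 17\right) 2 \left(2 + 2\right) - 118 = - 2 \cdot 2 \cdot 4 - 118 = \left(-2\right) 8 - 118 = -16 - 118 = -134$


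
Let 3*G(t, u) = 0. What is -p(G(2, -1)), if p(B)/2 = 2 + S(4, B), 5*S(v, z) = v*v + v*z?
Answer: -52/5 ≈ -10.400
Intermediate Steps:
G(t, u) = 0 (G(t, u) = (⅓)*0 = 0)
S(v, z) = v²/5 + v*z/5 (S(v, z) = (v*v + v*z)/5 = (v² + v*z)/5 = v²/5 + v*z/5)
p(B) = 52/5 + 8*B/5 (p(B) = 2*(2 + (⅕)*4*(4 + B)) = 2*(2 + (16/5 + 4*B/5)) = 2*(26/5 + 4*B/5) = 52/5 + 8*B/5)
-p(G(2, -1)) = -(52/5 + (8/5)*0) = -(52/5 + 0) = -1*52/5 = -52/5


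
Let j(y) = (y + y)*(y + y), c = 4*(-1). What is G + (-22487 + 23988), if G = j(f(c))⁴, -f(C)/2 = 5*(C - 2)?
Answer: 42998169600001501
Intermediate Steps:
c = -4
f(C) = 20 - 10*C (f(C) = -10*(C - 2) = -10*(-2 + C) = -2*(-10 + 5*C) = 20 - 10*C)
j(y) = 4*y² (j(y) = (2*y)*(2*y) = 4*y²)
G = 42998169600000000 (G = (4*(20 - 10*(-4))²)⁴ = (4*(20 + 40)²)⁴ = (4*60²)⁴ = (4*3600)⁴ = 14400⁴ = 42998169600000000)
G + (-22487 + 23988) = 42998169600000000 + (-22487 + 23988) = 42998169600000000 + 1501 = 42998169600001501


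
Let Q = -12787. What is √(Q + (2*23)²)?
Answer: I*√10671 ≈ 103.3*I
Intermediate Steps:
√(Q + (2*23)²) = √(-12787 + (2*23)²) = √(-12787 + 46²) = √(-12787 + 2116) = √(-10671) = I*√10671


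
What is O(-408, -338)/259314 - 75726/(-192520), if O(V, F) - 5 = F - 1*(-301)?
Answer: 4907662831/12480782820 ≈ 0.39322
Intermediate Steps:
O(V, F) = 306 + F (O(V, F) = 5 + (F - 1*(-301)) = 5 + (F + 301) = 5 + (301 + F) = 306 + F)
O(-408, -338)/259314 - 75726/(-192520) = (306 - 338)/259314 - 75726/(-192520) = -32*1/259314 - 75726*(-1/192520) = -16/129657 + 37863/96260 = 4907662831/12480782820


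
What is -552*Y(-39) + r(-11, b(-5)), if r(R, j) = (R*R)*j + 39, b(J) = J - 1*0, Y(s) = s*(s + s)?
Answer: -1679750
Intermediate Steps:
Y(s) = 2*s² (Y(s) = s*(2*s) = 2*s²)
b(J) = J (b(J) = J + 0 = J)
r(R, j) = 39 + j*R² (r(R, j) = R²*j + 39 = j*R² + 39 = 39 + j*R²)
-552*Y(-39) + r(-11, b(-5)) = -1104*(-39)² + (39 - 5*(-11)²) = -1104*1521 + (39 - 5*121) = -552*3042 + (39 - 605) = -1679184 - 566 = -1679750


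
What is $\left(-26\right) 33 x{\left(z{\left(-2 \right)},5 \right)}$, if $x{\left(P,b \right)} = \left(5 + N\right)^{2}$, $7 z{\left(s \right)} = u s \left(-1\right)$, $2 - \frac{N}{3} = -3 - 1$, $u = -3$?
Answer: $-453882$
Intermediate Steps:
$N = 18$ ($N = 6 - 3 \left(-3 - 1\right) = 6 - -12 = 6 + 12 = 18$)
$z{\left(s \right)} = \frac{3 s}{7}$ ($z{\left(s \right)} = \frac{- 3 s \left(-1\right)}{7} = \frac{3 s}{7}$)
$x{\left(P,b \right)} = 529$ ($x{\left(P,b \right)} = \left(5 + 18\right)^{2} = 23^{2} = 529$)
$\left(-26\right) 33 x{\left(z{\left(-2 \right)},5 \right)} = \left(-26\right) 33 \cdot 529 = \left(-858\right) 529 = -453882$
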